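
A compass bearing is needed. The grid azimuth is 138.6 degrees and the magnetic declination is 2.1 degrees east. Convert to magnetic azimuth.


magnetic azimuth = grid azimuth - declination (east +ve)
mag_az = 138.6 - 2.1 = 136.5 degrees

136.5 degrees


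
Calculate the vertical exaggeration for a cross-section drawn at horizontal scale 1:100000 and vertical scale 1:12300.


VE = horizontal_scale / vertical_scale = 100000 / 12300 ≈ 8.1

8.1x


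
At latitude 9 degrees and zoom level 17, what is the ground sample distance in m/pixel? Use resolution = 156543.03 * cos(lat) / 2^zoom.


res = 156543.03 * cos(9) / 2^17 = 156543.03 * 0.98768834 / 131072 = 1.18 m/pixel

1.18 m/pixel


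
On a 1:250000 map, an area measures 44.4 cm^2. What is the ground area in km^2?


ground_area = 44.4 * (250000/100)^2 = 277500000.0 m^2 = 277.5 km^2

277.5 km^2


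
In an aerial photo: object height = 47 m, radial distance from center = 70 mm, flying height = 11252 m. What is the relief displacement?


d = h * r / H = 47 * 70 / 11252 = 0.29 mm

0.29 mm


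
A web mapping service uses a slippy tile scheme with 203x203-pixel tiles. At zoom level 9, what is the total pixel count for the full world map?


tiles per axis = 2^9 = 512
total tiles = 512^2 = 262144
pixels per axis = 512 * 203 = 103936
total pixels = 103936^2 = 10802692096

10802692096 pixels


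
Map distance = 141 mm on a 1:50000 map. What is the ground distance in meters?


ground = 141 mm * 50000 / 1000 = 7050.0 m

7050.0 m


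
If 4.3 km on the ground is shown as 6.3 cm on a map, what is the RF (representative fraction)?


ground = 4.3 km = 430000 cm; RF denominator = ground / map = 430000 / 6.3 ≈ 68254; RF = 1:68254

1:68254


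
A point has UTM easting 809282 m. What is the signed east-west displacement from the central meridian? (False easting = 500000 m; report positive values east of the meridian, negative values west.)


displacement = 809282 - 500000 = 309282 m

309282 m


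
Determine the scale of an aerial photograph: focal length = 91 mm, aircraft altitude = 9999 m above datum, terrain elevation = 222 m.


scale = f / (H - h) = 91 mm / 9777 m = 91 / 9777000 = 1:107440

1:107440


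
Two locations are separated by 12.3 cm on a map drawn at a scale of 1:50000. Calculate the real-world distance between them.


ground = 12.3 cm * 50000 / 100 = 6150.0 m = 6.15 km

6.15 km


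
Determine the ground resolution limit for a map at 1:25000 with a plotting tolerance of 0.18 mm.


ground = 0.18 mm * 25000 / 1000 = 4.5 m

4.5 m


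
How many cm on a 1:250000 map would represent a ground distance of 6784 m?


map_cm = 6784 * 100 / 250000 = 2.7136 cm ≈ 2.71 cm

2.71 cm


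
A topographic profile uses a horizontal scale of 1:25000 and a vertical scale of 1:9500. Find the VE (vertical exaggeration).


VE = horizontal_scale / vertical_scale = 25000 / 9500 ≈ 2.6

2.6x


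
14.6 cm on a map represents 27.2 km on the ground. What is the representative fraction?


ground = 27.2 km = 2720000 cm; RF denominator = ground / map = 2720000 / 14.6 ≈ 186301; RF = 1:186301

1:186301


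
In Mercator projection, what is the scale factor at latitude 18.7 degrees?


SF = 1 / cos(18.7) = 1 / 0.94721 = 1.056

1.056


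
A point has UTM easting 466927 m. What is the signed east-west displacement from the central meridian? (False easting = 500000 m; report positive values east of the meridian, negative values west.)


displacement = 466927 - 500000 = -33073 m

-33073 m


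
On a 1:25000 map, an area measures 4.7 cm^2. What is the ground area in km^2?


ground_area = 4.7 * (25000/100)^2 = 293750.0 m^2 = 0.29375 km^2 ≈ 0.294 km^2

0.294 km^2


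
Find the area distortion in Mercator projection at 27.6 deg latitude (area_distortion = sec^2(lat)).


area_distortion = 1/cos^2(27.6) = 1.273

1.273


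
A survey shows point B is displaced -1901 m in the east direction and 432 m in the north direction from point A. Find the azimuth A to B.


az = atan2(-1901, 432) = -77.2 deg
adjusted to 0-360: 282.8 degrees

282.8 degrees


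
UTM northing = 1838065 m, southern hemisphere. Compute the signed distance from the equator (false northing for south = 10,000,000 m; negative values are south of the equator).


For southern: actual = 1838065 - 10000000 = -8161935 m

-8161935 m


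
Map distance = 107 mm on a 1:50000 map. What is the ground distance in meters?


ground = 107 mm * 50000 / 1000 = 5350.0 m

5350.0 m


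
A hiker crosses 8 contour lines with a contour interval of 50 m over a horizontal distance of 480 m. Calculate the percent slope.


elevation change = 8 * 50 = 400 m
slope = 400 / 480 * 100 = 83.3%

83.3%


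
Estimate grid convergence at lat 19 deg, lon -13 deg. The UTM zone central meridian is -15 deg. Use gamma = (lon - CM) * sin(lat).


gamma = (-13 - -15) * sin(19) = 2 * 0.325568 = 0.651 degrees

0.651 degrees


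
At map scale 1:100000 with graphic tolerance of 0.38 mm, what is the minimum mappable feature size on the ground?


ground = 0.38 mm * 100000 / 1000 = 38.0 m

38.0 m


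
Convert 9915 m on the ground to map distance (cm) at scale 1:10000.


map_cm = 9915 * 100 / 10000 = 99.15 cm

99.15 cm


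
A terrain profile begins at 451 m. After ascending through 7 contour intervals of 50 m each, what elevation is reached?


elevation = 451 + 7 * 50 = 801 m

801 m


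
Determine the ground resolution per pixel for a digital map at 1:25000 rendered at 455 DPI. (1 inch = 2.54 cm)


pixel_cm = 2.54 / 455 ≈ 0.005582 cm
ground = pixel_cm * 25000 / 100 = 2.54 * 25000 / (455 * 100) = 63500 / 45500 ≈ 1.4 m

1.4 m


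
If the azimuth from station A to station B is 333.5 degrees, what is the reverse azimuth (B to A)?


back azimuth = (333.5 + 180) mod 360 = 153.5 degrees

153.5 degrees


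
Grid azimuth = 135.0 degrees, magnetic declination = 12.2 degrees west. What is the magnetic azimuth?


magnetic azimuth = grid azimuth - declination (east +ve)
mag_az = 135.0 - -12.2 = 147.2 degrees

147.2 degrees


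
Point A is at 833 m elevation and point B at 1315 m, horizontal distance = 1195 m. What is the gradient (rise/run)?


gradient = (1315 - 833) / 1195 = 482 / 1195 = 0.4033

0.4033


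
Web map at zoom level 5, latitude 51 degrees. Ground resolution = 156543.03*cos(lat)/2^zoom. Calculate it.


res = 156543.03 * cos(51) / 2^5 = 156543.03 * 0.62932039 / 32 = 3078.62 m/pixel

3078.62 m/pixel


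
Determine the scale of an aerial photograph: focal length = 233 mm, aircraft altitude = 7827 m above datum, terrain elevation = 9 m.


scale = f / (H - h) = 233 mm / 7818 m = 233 / 7818000 = 1:33554

1:33554


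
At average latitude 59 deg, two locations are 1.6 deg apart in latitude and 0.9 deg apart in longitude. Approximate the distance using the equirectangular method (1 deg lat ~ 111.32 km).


dlat_km = 1.6 * 111.32 = 178.112
dlon_km = 0.9 * 111.32 * cos(59) ≈ 51.601
dist = sqrt(178.112^2 + 51.601^2) ≈ 185.4 km

185.4 km


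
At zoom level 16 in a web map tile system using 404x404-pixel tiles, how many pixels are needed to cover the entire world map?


tiles per axis = 2^16 = 65536
total tiles = 65536^2 = 4294967296
pixels per axis = 65536 * 404 = 26476544
total pixels = 26476544^2 = 701007382183936

701007382183936 pixels


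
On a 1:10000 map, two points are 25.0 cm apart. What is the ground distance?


ground = 25.0 cm * 10000 / 100 = 2500.0 m = 2.5 km

2.5 km


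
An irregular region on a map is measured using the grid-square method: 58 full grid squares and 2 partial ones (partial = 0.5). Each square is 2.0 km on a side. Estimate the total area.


effective squares = 58 + 2 * 0.5 = 59.0
area = 59.0 * 4.0 = 236.0 km^2

236.0 km^2


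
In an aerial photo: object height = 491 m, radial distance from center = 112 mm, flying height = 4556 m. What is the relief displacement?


d = h * r / H = 491 * 112 / 4556 = 12.07 mm

12.07 mm


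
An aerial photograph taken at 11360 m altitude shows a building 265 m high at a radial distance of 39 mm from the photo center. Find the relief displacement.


d = h * r / H = 265 * 39 / 11360 = 0.91 mm

0.91 mm


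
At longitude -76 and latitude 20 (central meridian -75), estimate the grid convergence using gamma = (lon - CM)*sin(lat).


gamma = (-76 - -75) * sin(20) = -1 * 0.34202 = -0.342 degrees

-0.342 degrees


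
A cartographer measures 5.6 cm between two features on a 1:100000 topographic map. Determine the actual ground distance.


ground = 5.6 cm * 100000 / 100 = 5600.0 m = 5.6 km

5.6 km


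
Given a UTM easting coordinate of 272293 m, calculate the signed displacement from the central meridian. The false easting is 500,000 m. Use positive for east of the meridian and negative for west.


displacement = 272293 - 500000 = -227707 m

-227707 m


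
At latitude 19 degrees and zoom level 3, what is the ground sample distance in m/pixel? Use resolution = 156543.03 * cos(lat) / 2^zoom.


res = 156543.03 * cos(19) / 2^3 = 156543.03 * 0.94551858 / 8 = 18501.79 m/pixel

18501.79 m/pixel


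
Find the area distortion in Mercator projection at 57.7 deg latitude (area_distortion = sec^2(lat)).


area_distortion = 1/cos^2(57.7) = 3.502

3.502


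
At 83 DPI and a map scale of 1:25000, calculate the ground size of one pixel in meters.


pixel_cm = 2.54 / 83 ≈ 0.030602 cm
ground = pixel_cm * 25000 / 100 = 2.54 * 25000 / (83 * 100) = 63500 / 8300 ≈ 7.65 m

7.65 m


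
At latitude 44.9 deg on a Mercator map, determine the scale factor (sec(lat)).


SF = 1 / cos(44.9) = 1 / 0.70834 = 1.412

1.412


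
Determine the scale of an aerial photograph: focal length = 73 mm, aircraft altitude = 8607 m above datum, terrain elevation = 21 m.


scale = f / (H - h) = 73 mm / 8586 m = 73 / 8586000 = 1:117616

1:117616


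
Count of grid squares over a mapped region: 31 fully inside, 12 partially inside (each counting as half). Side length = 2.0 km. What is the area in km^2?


effective squares = 31 + 12 * 0.5 = 37.0
area = 37.0 * 4.0 = 148.0 km^2

148.0 km^2


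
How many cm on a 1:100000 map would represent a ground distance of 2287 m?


map_cm = 2287 * 100 / 100000 = 2.287 cm ≈ 2.29 cm

2.29 cm


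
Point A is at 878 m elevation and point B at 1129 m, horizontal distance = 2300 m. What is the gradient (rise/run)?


gradient = (1129 - 878) / 2300 = 251 / 2300 = 0.1091

0.1091


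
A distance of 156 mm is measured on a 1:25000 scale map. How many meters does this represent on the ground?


ground = 156 mm * 25000 / 1000 = 3900.0 m

3900.0 m


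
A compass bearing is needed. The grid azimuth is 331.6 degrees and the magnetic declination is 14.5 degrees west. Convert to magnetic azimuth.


magnetic azimuth = grid azimuth - declination (east +ve)
mag_az = 331.6 - -14.5 = 346.1 degrees

346.1 degrees


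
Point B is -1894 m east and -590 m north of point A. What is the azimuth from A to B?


az = atan2(-1894, -590) = -107.3 deg
adjusted to 0-360: 252.7 degrees

252.7 degrees


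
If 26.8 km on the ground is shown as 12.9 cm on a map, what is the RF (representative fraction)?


ground = 26.8 km = 2680000 cm; RF denominator = ground / map = 2680000 / 12.9 ≈ 207752; RF = 1:207752

1:207752


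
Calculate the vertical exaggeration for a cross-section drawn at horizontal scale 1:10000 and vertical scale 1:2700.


VE = horizontal_scale / vertical_scale = 10000 / 2700 ≈ 3.7

3.7x


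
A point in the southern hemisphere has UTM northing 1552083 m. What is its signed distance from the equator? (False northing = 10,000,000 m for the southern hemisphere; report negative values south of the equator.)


For southern: actual = 1552083 - 10000000 = -8447917 m

-8447917 m


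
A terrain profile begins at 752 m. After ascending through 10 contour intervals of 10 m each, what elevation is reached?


elevation = 752 + 10 * 10 = 852 m

852 m


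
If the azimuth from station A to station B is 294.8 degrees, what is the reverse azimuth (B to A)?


back azimuth = (294.8 + 180) mod 360 = 114.8 degrees

114.8 degrees


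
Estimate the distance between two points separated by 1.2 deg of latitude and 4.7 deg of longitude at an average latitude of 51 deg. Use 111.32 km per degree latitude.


dlat_km = 1.2 * 111.32 = 133.584
dlon_km = 4.7 * 111.32 * cos(51) ≈ 329.263
dist = sqrt(133.584^2 + 329.263^2) ≈ 355.3 km

355.3 km


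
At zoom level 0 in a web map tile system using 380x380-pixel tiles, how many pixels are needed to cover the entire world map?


tiles per axis = 2^0 = 1
total tiles = 1^2 = 1
pixels per axis = 1 * 380 = 380
total pixels = 380^2 = 144400

144400 pixels


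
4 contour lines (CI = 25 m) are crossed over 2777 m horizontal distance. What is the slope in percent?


elevation change = 4 * 25 = 100 m
slope = 100 / 2777 * 100 = 3.6%

3.6%


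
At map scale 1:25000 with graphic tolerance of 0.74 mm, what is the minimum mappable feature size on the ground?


ground = 0.74 mm * 25000 / 1000 = 18.5 m

18.5 m


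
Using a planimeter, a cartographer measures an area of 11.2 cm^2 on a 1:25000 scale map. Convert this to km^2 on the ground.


ground_area = 11.2 * (25000/100)^2 = 700000.0 m^2 = 0.7 km^2

0.7 km^2


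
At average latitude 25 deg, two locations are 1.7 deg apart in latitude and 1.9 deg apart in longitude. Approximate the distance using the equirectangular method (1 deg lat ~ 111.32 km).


dlat_km = 1.7 * 111.32 = 189.244
dlon_km = 1.9 * 111.32 * cos(25) ≈ 191.691
dist = sqrt(189.244^2 + 191.691^2) ≈ 269.4 km

269.4 km


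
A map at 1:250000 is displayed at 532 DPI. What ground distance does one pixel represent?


pixel_cm = 2.54 / 532 ≈ 0.004774 cm
ground = pixel_cm * 250000 / 100 = 2.54 * 250000 / (532 * 100) = 635000 / 53200 ≈ 11.94 m

11.94 m


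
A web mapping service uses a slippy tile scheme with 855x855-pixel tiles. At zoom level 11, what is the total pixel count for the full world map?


tiles per axis = 2^11 = 2048
total tiles = 2048^2 = 4194304
pixels per axis = 2048 * 855 = 1751040
total pixels = 1751040^2 = 3066141081600

3066141081600 pixels


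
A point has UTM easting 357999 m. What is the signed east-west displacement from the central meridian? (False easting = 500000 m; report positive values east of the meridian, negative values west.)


displacement = 357999 - 500000 = -142001 m

-142001 m


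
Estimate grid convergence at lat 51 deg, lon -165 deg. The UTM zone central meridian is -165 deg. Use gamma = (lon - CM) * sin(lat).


gamma = (-165 - -165) * sin(51) = 0 * 0.777146 = 0.0 degrees

0.0 degrees


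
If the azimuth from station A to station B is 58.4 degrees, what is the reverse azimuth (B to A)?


back azimuth = (58.4 + 180) mod 360 = 238.4 degrees

238.4 degrees


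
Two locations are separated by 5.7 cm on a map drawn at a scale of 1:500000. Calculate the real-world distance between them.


ground = 5.7 cm * 500000 / 100 = 28500.0 m = 28.5 km

28.5 km


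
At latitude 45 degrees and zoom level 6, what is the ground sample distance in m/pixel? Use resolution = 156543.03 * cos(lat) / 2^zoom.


res = 156543.03 * cos(45) / 2^6 = 156543.03 * 0.70710678 / 64 = 1729.57 m/pixel

1729.57 m/pixel


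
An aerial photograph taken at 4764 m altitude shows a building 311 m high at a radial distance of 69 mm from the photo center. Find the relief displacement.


d = h * r / H = 311 * 69 / 4764 = 4.5 mm

4.5 mm


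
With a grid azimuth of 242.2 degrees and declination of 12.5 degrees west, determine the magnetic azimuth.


magnetic azimuth = grid azimuth - declination (east +ve)
mag_az = 242.2 - -12.5 = 254.7 degrees

254.7 degrees


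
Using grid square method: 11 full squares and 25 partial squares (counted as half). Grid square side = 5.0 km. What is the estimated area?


effective squares = 11 + 25 * 0.5 = 23.5
area = 23.5 * 25.0 = 587.5 km^2

587.5 km^2


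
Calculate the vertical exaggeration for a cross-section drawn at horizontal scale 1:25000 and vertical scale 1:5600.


VE = horizontal_scale / vertical_scale = 25000 / 5600 ≈ 4.5

4.5x


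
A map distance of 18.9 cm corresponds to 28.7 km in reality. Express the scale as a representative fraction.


ground = 28.7 km = 2870000 cm; RF denominator = ground / map = 2870000 / 18.9 ≈ 151852; RF = 1:151852

1:151852


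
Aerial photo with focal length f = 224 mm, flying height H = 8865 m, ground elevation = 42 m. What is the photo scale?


scale = f / (H - h) = 224 mm / 8823 m = 224 / 8823000 = 1:39388

1:39388


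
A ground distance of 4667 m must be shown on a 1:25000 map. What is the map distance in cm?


map_cm = 4667 * 100 / 25000 = 18.668 cm ≈ 18.67 cm

18.67 cm


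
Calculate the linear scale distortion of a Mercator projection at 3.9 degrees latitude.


SF = 1 / cos(3.9) = 1 / 0.997684 = 1.002

1.002


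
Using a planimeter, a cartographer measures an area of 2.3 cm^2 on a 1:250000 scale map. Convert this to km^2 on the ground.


ground_area = 2.3 * (250000/100)^2 = 14375000.0 m^2 = 14.375 km^2

14.375 km^2


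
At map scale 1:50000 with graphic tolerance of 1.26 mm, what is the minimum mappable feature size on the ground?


ground = 1.26 mm * 50000 / 1000 = 63.0 m

63.0 m


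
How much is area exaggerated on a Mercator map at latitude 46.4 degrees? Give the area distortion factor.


area_distortion = 1/cos^2(46.4) = 2.103

2.103


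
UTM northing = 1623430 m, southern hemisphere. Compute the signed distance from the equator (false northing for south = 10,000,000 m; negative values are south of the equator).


For southern: actual = 1623430 - 10000000 = -8376570 m

-8376570 m


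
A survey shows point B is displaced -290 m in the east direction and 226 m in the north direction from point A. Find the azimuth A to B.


az = atan2(-290, 226) = -52.1 deg
adjusted to 0-360: 307.9 degrees

307.9 degrees


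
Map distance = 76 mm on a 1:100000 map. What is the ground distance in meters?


ground = 76 mm * 100000 / 1000 = 7600.0 m

7600.0 m


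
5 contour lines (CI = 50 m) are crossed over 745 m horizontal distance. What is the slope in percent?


elevation change = 5 * 50 = 250 m
slope = 250 / 745 * 100 = 33.6%

33.6%


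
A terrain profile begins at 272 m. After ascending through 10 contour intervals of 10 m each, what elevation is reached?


elevation = 272 + 10 * 10 = 372 m

372 m


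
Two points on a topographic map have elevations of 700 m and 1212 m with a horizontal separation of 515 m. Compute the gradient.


gradient = (1212 - 700) / 515 = 512 / 515 = 0.9942

0.9942


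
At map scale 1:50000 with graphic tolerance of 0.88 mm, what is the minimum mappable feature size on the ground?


ground = 0.88 mm * 50000 / 1000 = 44.0 m

44.0 m


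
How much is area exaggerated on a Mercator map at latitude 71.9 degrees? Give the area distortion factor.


area_distortion = 1/cos^2(71.9) = 10.361

10.361


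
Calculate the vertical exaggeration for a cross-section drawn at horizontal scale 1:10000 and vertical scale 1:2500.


VE = horizontal_scale / vertical_scale = 10000 / 2500 = 4.0

4.0x


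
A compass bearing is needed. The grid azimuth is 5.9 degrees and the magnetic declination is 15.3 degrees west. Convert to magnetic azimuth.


magnetic azimuth = grid azimuth - declination (east +ve)
mag_az = 5.9 - -15.3 = 21.2 degrees

21.2 degrees


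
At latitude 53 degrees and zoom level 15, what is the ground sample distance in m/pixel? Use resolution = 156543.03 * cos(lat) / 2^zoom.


res = 156543.03 * cos(53) / 2^15 = 156543.03 * 0.60181502 / 32768 = 2.88 m/pixel

2.88 m/pixel


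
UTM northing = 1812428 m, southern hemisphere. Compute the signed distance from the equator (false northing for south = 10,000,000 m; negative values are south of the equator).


For southern: actual = 1812428 - 10000000 = -8187572 m

-8187572 m


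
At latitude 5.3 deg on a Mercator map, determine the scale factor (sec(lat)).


SF = 1 / cos(5.3) = 1 / 0.995725 = 1.004

1.004


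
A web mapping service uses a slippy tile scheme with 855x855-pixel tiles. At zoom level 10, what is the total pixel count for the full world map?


tiles per axis = 2^10 = 1024
total tiles = 1024^2 = 1048576
pixels per axis = 1024 * 855 = 875520
total pixels = 875520^2 = 766535270400

766535270400 pixels


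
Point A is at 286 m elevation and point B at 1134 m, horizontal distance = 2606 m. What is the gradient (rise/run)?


gradient = (1134 - 286) / 2606 = 848 / 2606 = 0.3254

0.3254


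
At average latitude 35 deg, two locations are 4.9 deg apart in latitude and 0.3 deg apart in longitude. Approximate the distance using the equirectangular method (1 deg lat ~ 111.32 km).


dlat_km = 4.9 * 111.32 = 545.468
dlon_km = 0.3 * 111.32 * cos(35) ≈ 27.356
dist = sqrt(545.468^2 + 27.356^2) ≈ 546.2 km

546.2 km


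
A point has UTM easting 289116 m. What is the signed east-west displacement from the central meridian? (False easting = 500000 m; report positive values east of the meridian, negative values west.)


displacement = 289116 - 500000 = -210884 m

-210884 m


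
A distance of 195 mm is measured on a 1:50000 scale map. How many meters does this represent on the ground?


ground = 195 mm * 50000 / 1000 = 9750.0 m

9750.0 m


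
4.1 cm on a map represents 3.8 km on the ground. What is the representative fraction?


ground = 3.8 km = 380000 cm; RF denominator = ground / map = 380000 / 4.1 ≈ 92683; RF = 1:92683

1:92683


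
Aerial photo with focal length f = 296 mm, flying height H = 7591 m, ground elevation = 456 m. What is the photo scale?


scale = f / (H - h) = 296 mm / 7135 m = 296 / 7135000 = 1:24105

1:24105


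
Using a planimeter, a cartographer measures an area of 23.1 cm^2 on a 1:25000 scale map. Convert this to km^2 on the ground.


ground_area = 23.1 * (25000/100)^2 = 1443750.0 m^2 = 1.44375 km^2 ≈ 1.444 km^2

1.444 km^2


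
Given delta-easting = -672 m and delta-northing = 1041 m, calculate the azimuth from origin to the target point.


az = atan2(-672, 1041) = -32.8 deg
adjusted to 0-360: 327.2 degrees

327.2 degrees


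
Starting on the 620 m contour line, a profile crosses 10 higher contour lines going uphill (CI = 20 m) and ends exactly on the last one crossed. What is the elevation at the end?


elevation = 620 + 10 * 20 = 820 m

820 m


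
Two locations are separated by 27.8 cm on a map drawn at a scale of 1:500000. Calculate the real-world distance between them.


ground = 27.8 cm * 500000 / 100 = 139000.0 m = 139.0 km

139.0 km


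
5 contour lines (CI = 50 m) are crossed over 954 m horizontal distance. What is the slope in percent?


elevation change = 5 * 50 = 250 m
slope = 250 / 954 * 100 = 26.2%

26.2%


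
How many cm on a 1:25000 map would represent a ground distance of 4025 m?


map_cm = 4025 * 100 / 25000 = 16.1 cm

16.1 cm


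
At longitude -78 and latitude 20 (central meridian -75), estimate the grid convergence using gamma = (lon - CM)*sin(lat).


gamma = (-78 - -75) * sin(20) = -3 * 0.34202 = -1.026 degrees

-1.026 degrees


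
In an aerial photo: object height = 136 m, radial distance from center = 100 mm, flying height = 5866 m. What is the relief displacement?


d = h * r / H = 136 * 100 / 5866 = 2.32 mm

2.32 mm


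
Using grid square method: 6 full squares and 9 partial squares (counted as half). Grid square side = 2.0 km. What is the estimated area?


effective squares = 6 + 9 * 0.5 = 10.5
area = 10.5 * 4.0 = 42.0 km^2

42.0 km^2


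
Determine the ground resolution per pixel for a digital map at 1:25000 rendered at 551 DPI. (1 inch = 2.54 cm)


pixel_cm = 2.54 / 551 ≈ 0.00461 cm
ground = pixel_cm * 25000 / 100 = 2.54 * 25000 / (551 * 100) = 63500 / 55100 ≈ 1.15 m

1.15 m


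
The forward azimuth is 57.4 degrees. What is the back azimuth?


back azimuth = (57.4 + 180) mod 360 = 237.4 degrees

237.4 degrees


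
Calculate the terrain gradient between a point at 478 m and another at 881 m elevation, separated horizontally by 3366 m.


gradient = (881 - 478) / 3366 = 403 / 3366 = 0.1197

0.1197


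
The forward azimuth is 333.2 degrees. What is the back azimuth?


back azimuth = (333.2 + 180) mod 360 = 153.2 degrees

153.2 degrees


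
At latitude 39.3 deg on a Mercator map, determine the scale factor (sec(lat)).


SF = 1 / cos(39.3) = 1 / 0.77384 = 1.292

1.292


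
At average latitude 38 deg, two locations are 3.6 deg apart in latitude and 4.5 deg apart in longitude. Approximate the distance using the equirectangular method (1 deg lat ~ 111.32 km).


dlat_km = 3.6 * 111.32 = 400.752
dlon_km = 4.5 * 111.32 * cos(38) ≈ 394.746
dist = sqrt(400.752^2 + 394.746^2) ≈ 562.5 km

562.5 km


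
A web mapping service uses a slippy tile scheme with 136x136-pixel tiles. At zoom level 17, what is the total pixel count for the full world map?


tiles per axis = 2^17 = 131072
total tiles = 131072^2 = 17179869184
pixels per axis = 131072 * 136 = 17825792
total pixels = 17825792^2 = 317758860427264

317758860427264 pixels


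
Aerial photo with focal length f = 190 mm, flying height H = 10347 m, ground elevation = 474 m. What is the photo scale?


scale = f / (H - h) = 190 mm / 9873 m = 190 / 9873000 = 1:51963

1:51963


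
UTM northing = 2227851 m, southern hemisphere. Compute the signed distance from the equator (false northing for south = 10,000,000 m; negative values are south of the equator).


For southern: actual = 2227851 - 10000000 = -7772149 m

-7772149 m


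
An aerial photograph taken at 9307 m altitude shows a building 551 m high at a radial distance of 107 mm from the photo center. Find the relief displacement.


d = h * r / H = 551 * 107 / 9307 = 6.33 mm

6.33 mm


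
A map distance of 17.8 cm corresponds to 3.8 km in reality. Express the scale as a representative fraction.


ground = 3.8 km = 380000 cm; RF denominator = ground / map = 380000 / 17.8 ≈ 21348; RF = 1:21348

1:21348


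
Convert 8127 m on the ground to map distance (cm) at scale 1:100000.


map_cm = 8127 * 100 / 100000 = 8.127 cm ≈ 8.13 cm

8.13 cm


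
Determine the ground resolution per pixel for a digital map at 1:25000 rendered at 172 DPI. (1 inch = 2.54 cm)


pixel_cm = 2.54 / 172 ≈ 0.014767 cm
ground = pixel_cm * 25000 / 100 = 2.54 * 25000 / (172 * 100) = 63500 / 17200 ≈ 3.69 m

3.69 m


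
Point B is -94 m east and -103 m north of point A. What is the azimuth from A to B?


az = atan2(-94, -103) = -137.6 deg
adjusted to 0-360: 222.4 degrees

222.4 degrees


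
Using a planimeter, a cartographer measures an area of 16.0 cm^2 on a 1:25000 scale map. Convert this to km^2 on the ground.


ground_area = 16.0 * (25000/100)^2 = 1000000.0 m^2 = 1.0 km^2

1.0 km^2


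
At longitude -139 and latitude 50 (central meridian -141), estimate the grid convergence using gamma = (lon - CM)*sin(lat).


gamma = (-139 - -141) * sin(50) = 2 * 0.766044 = 1.532 degrees

1.532 degrees


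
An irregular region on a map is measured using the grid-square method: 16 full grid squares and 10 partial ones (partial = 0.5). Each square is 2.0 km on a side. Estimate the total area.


effective squares = 16 + 10 * 0.5 = 21.0
area = 21.0 * 4.0 = 84.0 km^2

84.0 km^2


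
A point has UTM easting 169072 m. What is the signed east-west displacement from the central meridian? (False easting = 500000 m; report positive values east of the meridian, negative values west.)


displacement = 169072 - 500000 = -330928 m

-330928 m


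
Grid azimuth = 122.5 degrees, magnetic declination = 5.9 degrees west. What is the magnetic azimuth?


magnetic azimuth = grid azimuth - declination (east +ve)
mag_az = 122.5 - -5.9 = 128.4 degrees

128.4 degrees


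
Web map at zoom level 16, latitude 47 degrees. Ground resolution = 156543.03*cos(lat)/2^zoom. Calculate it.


res = 156543.03 * cos(47) / 2^16 = 156543.03 * 0.68199836 / 65536 = 1.63 m/pixel

1.63 m/pixel


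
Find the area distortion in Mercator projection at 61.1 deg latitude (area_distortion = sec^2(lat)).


area_distortion = 1/cos^2(61.1) = 4.282

4.282


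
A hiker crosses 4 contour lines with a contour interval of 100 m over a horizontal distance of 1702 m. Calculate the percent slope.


elevation change = 4 * 100 = 400 m
slope = 400 / 1702 * 100 = 23.5%

23.5%


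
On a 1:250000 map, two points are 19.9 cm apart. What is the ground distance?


ground = 19.9 cm * 250000 / 100 = 49750.0 m = 49.75 km

49.75 km


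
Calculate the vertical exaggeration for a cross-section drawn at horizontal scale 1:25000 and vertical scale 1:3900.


VE = horizontal_scale / vertical_scale = 25000 / 3900 ≈ 6.4

6.4x


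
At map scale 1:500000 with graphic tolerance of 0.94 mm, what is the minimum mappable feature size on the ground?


ground = 0.94 mm * 500000 / 1000 = 470.0 m

470.0 m


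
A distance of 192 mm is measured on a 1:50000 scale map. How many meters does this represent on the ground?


ground = 192 mm * 50000 / 1000 = 9600.0 m

9600.0 m


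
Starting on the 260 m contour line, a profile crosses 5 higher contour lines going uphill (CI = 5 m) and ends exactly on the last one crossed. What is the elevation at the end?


elevation = 260 + 5 * 5 = 285 m

285 m


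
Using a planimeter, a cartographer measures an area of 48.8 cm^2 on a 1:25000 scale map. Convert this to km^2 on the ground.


ground_area = 48.8 * (25000/100)^2 = 3050000.0 m^2 = 3.05 km^2

3.05 km^2


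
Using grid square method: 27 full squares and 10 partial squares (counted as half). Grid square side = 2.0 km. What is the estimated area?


effective squares = 27 + 10 * 0.5 = 32.0
area = 32.0 * 4.0 = 128.0 km^2

128.0 km^2


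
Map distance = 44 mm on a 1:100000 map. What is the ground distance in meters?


ground = 44 mm * 100000 / 1000 = 4400.0 m

4400.0 m


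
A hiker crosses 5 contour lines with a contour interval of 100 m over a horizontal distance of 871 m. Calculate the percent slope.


elevation change = 5 * 100 = 500 m
slope = 500 / 871 * 100 = 57.4%

57.4%


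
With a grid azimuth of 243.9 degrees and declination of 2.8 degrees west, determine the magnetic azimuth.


magnetic azimuth = grid azimuth - declination (east +ve)
mag_az = 243.9 - -2.8 = 246.7 degrees

246.7 degrees


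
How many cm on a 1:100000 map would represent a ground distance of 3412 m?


map_cm = 3412 * 100 / 100000 = 3.412 cm ≈ 3.41 cm

3.41 cm


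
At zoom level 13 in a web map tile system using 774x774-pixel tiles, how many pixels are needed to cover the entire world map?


tiles per axis = 2^13 = 8192
total tiles = 8192^2 = 67108864
pixels per axis = 8192 * 774 = 6340608
total pixels = 6340608^2 = 40203309809664

40203309809664 pixels


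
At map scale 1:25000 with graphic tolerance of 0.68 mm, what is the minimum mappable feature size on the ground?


ground = 0.68 mm * 25000 / 1000 = 17.0 m

17.0 m


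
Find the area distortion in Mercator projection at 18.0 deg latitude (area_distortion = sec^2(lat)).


area_distortion = 1/cos^2(18.0) = 1.106

1.106


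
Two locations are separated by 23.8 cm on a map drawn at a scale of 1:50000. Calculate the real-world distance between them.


ground = 23.8 cm * 50000 / 100 = 11900.0 m = 11.9 km

11.9 km


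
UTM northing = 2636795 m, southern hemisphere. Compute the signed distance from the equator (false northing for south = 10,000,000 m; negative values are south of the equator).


For southern: actual = 2636795 - 10000000 = -7363205 m

-7363205 m


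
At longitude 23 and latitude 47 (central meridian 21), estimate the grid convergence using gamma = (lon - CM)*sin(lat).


gamma = (23 - 21) * sin(47) = 2 * 0.731354 = 1.463 degrees

1.463 degrees


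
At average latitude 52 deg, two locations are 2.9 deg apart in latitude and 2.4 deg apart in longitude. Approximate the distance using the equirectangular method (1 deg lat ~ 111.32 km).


dlat_km = 2.9 * 111.32 = 322.828
dlon_km = 2.4 * 111.32 * cos(52) ≈ 164.485
dist = sqrt(322.828^2 + 164.485^2) ≈ 362.3 km

362.3 km


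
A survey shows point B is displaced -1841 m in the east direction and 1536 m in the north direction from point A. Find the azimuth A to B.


az = atan2(-1841, 1536) = -50.2 deg
adjusted to 0-360: 309.8 degrees

309.8 degrees


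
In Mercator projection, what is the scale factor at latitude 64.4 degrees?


SF = 1 / cos(64.4) = 1 / 0.432086 = 2.314

2.314


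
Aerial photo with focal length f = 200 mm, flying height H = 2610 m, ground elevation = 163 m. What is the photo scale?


scale = f / (H - h) = 200 mm / 2447 m = 200 / 2447000 = 1:12235

1:12235


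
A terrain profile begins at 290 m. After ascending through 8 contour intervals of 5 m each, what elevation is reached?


elevation = 290 + 8 * 5 = 330 m

330 m


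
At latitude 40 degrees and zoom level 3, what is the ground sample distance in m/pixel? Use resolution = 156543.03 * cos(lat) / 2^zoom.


res = 156543.03 * cos(40) / 2^3 = 156543.03 * 0.76604444 / 8 = 14989.86 m/pixel

14989.86 m/pixel


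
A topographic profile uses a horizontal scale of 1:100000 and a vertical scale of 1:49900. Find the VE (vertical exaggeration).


VE = horizontal_scale / vertical_scale = 100000 / 49900 ≈ 2.0

2.0x


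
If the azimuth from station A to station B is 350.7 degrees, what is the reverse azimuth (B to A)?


back azimuth = (350.7 + 180) mod 360 = 170.7 degrees

170.7 degrees


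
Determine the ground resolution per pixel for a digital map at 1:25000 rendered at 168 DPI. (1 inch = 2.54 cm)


pixel_cm = 2.54 / 168 ≈ 0.015119 cm
ground = pixel_cm * 25000 / 100 = 2.54 * 25000 / (168 * 100) = 63500 / 16800 ≈ 3.78 m

3.78 m


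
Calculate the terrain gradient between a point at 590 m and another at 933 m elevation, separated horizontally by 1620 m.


gradient = (933 - 590) / 1620 = 343 / 1620 = 0.2117

0.2117


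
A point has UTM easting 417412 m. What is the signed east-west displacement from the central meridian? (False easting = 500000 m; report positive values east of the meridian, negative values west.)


displacement = 417412 - 500000 = -82588 m

-82588 m


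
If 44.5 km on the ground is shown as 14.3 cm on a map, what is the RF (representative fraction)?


ground = 44.5 km = 4450000 cm; RF denominator = ground / map = 4450000 / 14.3 ≈ 311189; RF = 1:311189

1:311189


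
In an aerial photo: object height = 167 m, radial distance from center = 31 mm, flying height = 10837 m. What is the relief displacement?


d = h * r / H = 167 * 31 / 10837 = 0.48 mm

0.48 mm


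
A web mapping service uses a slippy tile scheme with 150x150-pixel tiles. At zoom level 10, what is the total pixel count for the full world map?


tiles per axis = 2^10 = 1024
total tiles = 1024^2 = 1048576
pixels per axis = 1024 * 150 = 153600
total pixels = 153600^2 = 23592960000

23592960000 pixels


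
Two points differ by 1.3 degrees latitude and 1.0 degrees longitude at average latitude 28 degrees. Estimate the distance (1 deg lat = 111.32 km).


dlat_km = 1.3 * 111.32 = 144.716
dlon_km = 1.0 * 111.32 * cos(28) ≈ 98.29
dist = sqrt(144.716^2 + 98.29^2) ≈ 174.9 km

174.9 km


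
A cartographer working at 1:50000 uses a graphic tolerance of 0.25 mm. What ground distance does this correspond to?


ground = 0.25 mm * 50000 / 1000 = 12.5 m

12.5 m


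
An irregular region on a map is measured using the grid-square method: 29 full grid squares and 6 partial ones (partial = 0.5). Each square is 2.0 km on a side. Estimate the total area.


effective squares = 29 + 6 * 0.5 = 32.0
area = 32.0 * 4.0 = 128.0 km^2

128.0 km^2


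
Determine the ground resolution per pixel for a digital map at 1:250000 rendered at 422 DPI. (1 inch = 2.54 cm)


pixel_cm = 2.54 / 422 ≈ 0.006019 cm
ground = pixel_cm * 250000 / 100 = 2.54 * 250000 / (422 * 100) = 635000 / 42200 ≈ 15.05 m

15.05 m


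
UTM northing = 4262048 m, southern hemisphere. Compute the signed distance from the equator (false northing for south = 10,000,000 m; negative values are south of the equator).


For southern: actual = 4262048 - 10000000 = -5737952 m

-5737952 m


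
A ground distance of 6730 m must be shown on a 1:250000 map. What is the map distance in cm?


map_cm = 6730 * 100 / 250000 = 2.692 cm ≈ 2.69 cm

2.69 cm


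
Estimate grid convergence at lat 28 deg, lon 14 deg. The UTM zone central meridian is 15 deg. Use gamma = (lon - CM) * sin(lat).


gamma = (14 - 15) * sin(28) = -1 * 0.469472 = -0.469 degrees

-0.469 degrees


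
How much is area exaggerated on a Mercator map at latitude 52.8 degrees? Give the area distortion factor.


area_distortion = 1/cos^2(52.8) = 2.736

2.736


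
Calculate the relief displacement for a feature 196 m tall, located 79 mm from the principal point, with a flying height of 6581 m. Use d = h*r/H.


d = h * r / H = 196 * 79 / 6581 = 2.35 mm

2.35 mm


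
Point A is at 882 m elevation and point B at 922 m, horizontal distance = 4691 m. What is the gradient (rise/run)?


gradient = (922 - 882) / 4691 = 40 / 4691 = 0.0085

0.0085


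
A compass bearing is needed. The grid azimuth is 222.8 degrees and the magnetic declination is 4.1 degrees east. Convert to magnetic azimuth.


magnetic azimuth = grid azimuth - declination (east +ve)
mag_az = 222.8 - 4.1 = 218.7 degrees

218.7 degrees


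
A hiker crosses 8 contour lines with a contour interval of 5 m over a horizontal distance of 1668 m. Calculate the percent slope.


elevation change = 8 * 5 = 40 m
slope = 40 / 1668 * 100 = 2.4%

2.4%


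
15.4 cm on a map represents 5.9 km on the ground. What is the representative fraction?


ground = 5.9 km = 590000 cm; RF denominator = ground / map = 590000 / 15.4 ≈ 38312; RF = 1:38312

1:38312


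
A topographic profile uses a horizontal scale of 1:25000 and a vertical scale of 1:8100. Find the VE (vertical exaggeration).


VE = horizontal_scale / vertical_scale = 25000 / 8100 ≈ 3.1

3.1x


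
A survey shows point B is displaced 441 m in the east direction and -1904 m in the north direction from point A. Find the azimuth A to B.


az = atan2(441, -1904) = 167.0 deg
adjusted to 0-360: 167.0 degrees

167.0 degrees


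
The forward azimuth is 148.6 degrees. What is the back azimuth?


back azimuth = (148.6 + 180) mod 360 = 328.6 degrees

328.6 degrees


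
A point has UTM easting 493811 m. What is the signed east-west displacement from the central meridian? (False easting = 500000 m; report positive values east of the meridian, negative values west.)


displacement = 493811 - 500000 = -6189 m

-6189 m


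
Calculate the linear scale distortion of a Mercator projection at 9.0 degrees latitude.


SF = 1 / cos(9.0) = 1 / 0.987688 = 1.012

1.012


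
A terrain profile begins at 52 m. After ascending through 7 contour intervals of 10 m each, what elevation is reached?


elevation = 52 + 7 * 10 = 122 m

122 m


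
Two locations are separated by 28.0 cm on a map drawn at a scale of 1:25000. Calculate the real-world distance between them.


ground = 28.0 cm * 25000 / 100 = 7000.0 m = 7.0 km

7.0 km


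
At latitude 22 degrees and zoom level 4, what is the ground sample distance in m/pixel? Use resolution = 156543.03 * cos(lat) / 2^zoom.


res = 156543.03 * cos(22) / 2^4 = 156543.03 * 0.92718385 / 16 = 9071.51 m/pixel

9071.51 m/pixel
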